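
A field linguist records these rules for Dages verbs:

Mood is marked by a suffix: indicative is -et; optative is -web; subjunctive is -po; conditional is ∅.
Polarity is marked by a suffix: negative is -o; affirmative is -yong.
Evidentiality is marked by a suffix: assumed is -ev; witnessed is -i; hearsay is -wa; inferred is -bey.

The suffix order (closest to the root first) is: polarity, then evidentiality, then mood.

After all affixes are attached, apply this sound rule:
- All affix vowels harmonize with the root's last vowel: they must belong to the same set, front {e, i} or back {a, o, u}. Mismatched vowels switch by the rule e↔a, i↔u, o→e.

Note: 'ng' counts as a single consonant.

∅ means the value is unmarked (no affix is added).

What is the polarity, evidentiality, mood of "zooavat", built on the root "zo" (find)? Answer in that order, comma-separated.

Segment: zo-o-ev-et.
polarity: -o → negative.
evidentiality: -ev → assumed.
mood: -et → indicative.

negative, assumed, indicative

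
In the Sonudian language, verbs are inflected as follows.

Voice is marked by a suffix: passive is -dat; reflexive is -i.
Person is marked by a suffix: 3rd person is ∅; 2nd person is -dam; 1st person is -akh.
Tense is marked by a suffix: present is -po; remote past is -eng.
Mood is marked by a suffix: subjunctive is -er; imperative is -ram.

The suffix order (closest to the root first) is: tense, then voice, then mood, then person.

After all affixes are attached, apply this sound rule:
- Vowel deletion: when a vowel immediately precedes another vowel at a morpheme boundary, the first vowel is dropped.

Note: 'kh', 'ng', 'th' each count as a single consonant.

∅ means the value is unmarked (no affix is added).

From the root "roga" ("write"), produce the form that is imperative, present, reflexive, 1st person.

Attach tense present -po → rogapo.
Attach voice reflexive -i → rogapoi.
Attach mood imperative -ram → rogapoiram.
Attach person 1st person -akh → rogapoiramakh.
Apply vowel deletion: rogapoiramakh → rogapiramakh.

rogapiramakh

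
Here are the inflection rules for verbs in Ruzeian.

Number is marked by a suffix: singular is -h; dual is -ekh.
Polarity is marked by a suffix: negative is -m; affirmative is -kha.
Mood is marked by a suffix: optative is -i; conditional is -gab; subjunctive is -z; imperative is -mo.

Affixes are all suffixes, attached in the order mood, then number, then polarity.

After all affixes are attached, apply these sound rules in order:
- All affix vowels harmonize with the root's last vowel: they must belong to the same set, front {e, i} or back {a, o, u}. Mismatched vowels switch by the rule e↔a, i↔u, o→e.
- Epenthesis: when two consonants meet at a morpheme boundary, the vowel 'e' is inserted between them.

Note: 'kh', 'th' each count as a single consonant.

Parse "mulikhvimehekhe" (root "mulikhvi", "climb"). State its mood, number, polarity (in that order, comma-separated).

Segment: mulikhvi-mo-h-kha.
mood: -mo → imperative.
number: -h → singular.
polarity: -kha → affirmative.

imperative, singular, affirmative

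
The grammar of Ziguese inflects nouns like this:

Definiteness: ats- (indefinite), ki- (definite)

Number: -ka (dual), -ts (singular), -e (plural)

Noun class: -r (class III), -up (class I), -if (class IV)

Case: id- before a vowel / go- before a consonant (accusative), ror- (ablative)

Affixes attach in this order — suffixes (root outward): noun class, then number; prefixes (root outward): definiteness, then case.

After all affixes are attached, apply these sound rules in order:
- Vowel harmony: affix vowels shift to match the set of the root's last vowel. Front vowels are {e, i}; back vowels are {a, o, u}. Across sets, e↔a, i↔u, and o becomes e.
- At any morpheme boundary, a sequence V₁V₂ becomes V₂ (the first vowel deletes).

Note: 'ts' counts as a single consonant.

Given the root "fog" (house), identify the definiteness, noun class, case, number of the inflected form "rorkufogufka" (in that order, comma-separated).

Segment: ror-ki-fog-if-ka.
definiteness: ki- → definite.
noun class: -if → class IV.
case: ror- → ablative.
number: -ka → dual.

definite, class IV, ablative, dual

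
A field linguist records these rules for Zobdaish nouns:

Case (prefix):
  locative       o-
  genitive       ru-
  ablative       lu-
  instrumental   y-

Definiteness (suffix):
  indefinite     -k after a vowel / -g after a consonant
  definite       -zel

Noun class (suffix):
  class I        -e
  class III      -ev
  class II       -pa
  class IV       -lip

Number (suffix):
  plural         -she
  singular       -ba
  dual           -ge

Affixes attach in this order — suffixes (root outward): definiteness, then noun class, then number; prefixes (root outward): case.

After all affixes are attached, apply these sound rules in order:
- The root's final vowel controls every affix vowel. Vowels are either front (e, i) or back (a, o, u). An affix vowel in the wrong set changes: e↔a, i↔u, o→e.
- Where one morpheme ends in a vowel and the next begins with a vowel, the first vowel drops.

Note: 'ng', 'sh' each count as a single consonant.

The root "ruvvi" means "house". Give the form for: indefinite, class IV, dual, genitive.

riruvviklipge

Attach definiteness indefinite -k (after vowel 'i') → ruvvik.
Attach noun class class IV -lip → ruvviklip.
Attach case genitive ru- → ruruvviklip.
Attach number dual -ge → ruruvviklipge.
Apply vowel harmony: ruruvviklipge → riruvviklipge.
Vowel deletion: no change.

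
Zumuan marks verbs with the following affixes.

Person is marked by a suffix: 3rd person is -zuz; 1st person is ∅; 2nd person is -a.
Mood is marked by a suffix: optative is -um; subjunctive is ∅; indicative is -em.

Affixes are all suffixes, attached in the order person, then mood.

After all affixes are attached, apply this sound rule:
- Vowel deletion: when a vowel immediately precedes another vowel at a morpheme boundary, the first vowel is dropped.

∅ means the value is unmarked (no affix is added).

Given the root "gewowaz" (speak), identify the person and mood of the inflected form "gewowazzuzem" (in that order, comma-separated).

Segment: gewowaz-zuz-em.
person: -zuz → 3rd person.
mood: -em → indicative.

3rd person, indicative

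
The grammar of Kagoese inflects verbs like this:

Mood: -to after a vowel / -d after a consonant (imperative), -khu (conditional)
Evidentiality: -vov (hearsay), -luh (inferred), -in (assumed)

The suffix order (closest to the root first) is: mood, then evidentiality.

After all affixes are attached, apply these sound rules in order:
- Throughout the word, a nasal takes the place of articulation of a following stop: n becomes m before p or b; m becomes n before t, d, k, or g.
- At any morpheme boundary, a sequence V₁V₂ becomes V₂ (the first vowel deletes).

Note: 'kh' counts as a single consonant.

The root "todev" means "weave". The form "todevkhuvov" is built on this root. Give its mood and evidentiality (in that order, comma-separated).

Segment: todev-khu-vov.
mood: -khu → conditional.
evidentiality: -vov → hearsay.

conditional, hearsay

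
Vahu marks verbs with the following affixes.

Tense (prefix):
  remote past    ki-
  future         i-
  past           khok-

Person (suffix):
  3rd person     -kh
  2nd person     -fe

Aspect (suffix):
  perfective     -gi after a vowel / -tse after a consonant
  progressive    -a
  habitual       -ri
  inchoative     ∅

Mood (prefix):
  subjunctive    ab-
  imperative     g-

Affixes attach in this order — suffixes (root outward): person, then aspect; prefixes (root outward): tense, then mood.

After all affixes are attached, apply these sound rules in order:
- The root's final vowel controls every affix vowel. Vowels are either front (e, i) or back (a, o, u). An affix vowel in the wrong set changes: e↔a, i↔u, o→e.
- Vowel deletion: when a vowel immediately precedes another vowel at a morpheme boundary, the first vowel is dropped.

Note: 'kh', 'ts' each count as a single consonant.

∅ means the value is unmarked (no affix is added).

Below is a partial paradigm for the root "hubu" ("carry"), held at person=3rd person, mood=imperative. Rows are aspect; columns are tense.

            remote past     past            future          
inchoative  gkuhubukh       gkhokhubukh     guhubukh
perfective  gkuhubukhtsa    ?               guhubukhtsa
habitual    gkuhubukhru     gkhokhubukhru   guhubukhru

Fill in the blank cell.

gkhokhubukhtsa

Attach tense past khok- → khokhubu.
Attach person 3rd person -kh → khokhubukh.
Attach aspect perfective -tse (after consonant 'kh') → khokhubukhtse.
Attach mood imperative g- → gkhokhubukhtse.
Apply vowel harmony: gkhokhubukhtse → gkhokhubukhtsa.
Vowel deletion: no change.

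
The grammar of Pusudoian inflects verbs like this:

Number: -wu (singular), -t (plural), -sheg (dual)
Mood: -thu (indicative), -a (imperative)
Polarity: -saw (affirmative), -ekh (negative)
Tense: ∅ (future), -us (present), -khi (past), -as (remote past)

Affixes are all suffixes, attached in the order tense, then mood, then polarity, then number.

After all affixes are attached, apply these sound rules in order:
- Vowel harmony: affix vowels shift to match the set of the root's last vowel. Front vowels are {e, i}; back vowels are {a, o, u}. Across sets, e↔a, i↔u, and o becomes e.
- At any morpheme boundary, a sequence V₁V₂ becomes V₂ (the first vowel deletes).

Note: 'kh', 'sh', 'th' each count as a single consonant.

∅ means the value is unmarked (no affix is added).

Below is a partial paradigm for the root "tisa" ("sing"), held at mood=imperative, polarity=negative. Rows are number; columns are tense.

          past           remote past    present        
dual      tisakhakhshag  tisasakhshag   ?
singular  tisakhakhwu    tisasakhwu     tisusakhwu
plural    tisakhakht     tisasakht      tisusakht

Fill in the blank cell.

tisusakhshag

Attach tense present -us → tisaus.
Attach mood imperative -a → tisausa.
Attach polarity negative -ekh → tisausaekh.
Attach number dual -sheg → tisausaekhsheg.
Apply vowel harmony: tisausaekhsheg → tisausaakhshag.
Apply vowel deletion: tisausaakhshag → tisusakhshag.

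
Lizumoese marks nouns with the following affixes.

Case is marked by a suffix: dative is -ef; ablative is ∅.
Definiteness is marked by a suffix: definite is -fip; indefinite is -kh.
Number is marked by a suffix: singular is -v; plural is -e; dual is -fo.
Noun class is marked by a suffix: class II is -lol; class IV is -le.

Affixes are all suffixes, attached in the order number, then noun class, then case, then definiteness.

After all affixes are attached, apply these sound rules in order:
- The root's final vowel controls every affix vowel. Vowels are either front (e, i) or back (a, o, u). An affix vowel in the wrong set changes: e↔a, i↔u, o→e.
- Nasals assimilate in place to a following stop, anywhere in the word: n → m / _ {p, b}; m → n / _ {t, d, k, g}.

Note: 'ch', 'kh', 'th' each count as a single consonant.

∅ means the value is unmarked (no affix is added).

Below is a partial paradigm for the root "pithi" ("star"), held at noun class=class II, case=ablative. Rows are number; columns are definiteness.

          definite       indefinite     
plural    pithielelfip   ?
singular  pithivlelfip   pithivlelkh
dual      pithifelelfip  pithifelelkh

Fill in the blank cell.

Attach number plural -e → pithie.
Attach noun class class II -lol → pithielol.
case = ablative: zero marking, form stays pithielol.
Attach definiteness indefinite -kh → pithielolkh.
Apply vowel harmony: pithielolkh → pithielelkh.
Nasal assimilation: no change.

pithielelkh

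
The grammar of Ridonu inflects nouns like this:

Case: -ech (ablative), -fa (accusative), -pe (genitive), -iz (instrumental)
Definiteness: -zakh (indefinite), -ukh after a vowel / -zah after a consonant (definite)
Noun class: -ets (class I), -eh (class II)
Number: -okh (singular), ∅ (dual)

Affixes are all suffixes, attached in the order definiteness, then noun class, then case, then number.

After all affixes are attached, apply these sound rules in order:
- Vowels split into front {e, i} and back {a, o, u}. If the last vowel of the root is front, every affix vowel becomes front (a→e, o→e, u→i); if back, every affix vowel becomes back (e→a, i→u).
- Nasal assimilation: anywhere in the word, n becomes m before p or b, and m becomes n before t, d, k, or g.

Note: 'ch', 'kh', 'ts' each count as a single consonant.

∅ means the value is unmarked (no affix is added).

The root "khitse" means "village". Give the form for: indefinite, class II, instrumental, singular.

Attach definiteness indefinite -zakh → khitsezakh.
Attach noun class class II -eh → khitsezakheh.
Attach case instrumental -iz → khitsezakhehiz.
Attach number singular -okh → khitsezakhehizokh.
Apply vowel harmony: khitsezakhehizokh → khitsezekhehizekh.
Nasal assimilation: no change.

khitsezekhehizekh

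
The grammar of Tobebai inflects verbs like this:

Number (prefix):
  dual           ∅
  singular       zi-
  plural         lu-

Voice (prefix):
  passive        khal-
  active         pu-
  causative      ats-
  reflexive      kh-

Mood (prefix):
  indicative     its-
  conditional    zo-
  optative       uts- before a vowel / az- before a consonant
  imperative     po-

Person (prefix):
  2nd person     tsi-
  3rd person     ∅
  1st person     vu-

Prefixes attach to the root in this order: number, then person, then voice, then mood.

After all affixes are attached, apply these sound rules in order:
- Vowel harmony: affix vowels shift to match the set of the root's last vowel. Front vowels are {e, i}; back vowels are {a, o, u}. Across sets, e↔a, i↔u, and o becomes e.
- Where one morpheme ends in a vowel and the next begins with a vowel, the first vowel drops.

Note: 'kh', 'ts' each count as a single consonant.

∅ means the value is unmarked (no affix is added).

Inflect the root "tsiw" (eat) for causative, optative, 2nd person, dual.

itsetstsitsiw

number = dual: zero marking, form stays tsiw.
Attach person 2nd person tsi- → tsitsiw.
Attach voice causative ats- → atstsitsiw.
Attach mood optative uts- (before vowel 'a') → utsatstsitsiw.
Apply vowel harmony: utsatstsitsiw → itsetstsitsiw.
Vowel deletion: no change.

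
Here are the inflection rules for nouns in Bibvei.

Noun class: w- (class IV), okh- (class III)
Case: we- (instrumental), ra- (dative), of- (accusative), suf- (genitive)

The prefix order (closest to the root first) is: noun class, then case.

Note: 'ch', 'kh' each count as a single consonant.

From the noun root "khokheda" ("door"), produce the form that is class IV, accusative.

ofwkhokheda

Attach noun class class IV w- → wkhokheda.
Attach case accusative of- → ofwkhokheda.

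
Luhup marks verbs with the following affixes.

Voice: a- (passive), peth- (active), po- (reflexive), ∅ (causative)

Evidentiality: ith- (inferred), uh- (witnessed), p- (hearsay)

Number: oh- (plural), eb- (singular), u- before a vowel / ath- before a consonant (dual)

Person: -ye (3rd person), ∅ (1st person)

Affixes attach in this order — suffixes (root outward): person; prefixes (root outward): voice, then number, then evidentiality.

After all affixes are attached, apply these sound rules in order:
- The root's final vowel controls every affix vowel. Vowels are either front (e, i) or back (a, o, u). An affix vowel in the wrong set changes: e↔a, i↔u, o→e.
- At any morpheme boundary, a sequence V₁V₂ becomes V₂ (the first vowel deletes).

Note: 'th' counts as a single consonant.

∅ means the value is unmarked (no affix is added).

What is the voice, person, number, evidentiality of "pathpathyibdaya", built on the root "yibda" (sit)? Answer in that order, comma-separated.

active, 3rd person, dual, hearsay

Segment: p-ath-peth-yibda-ye.
voice: peth- → active.
person: -ye → 3rd person.
number: u/ath- → dual.
evidentiality: p- → hearsay.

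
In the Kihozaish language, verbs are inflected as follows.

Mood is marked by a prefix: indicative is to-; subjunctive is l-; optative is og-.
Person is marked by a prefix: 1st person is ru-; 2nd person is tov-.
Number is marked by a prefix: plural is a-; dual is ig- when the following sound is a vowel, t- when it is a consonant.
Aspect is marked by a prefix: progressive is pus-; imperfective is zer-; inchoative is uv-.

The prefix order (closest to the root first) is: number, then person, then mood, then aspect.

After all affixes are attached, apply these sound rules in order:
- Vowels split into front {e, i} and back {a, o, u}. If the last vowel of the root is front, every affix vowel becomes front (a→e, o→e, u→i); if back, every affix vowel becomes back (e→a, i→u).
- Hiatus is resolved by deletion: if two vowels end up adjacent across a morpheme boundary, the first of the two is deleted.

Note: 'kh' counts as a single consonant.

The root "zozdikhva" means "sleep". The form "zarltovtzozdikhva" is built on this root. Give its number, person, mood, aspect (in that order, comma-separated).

Segment: zer-l-tov-t-zozdikhva.
number: ig/t- → dual.
person: tov- → 2nd person.
mood: l- → subjunctive.
aspect: zer- → imperfective.

dual, 2nd person, subjunctive, imperfective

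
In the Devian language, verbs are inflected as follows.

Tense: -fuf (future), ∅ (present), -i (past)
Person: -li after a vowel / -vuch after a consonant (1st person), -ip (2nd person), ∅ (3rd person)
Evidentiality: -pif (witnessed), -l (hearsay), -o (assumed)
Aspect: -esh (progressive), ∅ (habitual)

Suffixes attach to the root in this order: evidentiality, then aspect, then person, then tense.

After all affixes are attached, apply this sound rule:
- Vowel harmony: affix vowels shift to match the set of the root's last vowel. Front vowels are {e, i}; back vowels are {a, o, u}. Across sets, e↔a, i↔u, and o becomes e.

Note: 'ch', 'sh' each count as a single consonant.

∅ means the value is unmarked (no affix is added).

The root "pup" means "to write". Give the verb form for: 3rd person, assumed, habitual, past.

Attach evidentiality assumed -o → pupo.
aspect = habitual: zero marking, form stays pupo.
person = 3rd person: zero marking, form stays pupo.
Attach tense past -i → pupoi.
Apply vowel harmony: pupoi → pupou.

pupou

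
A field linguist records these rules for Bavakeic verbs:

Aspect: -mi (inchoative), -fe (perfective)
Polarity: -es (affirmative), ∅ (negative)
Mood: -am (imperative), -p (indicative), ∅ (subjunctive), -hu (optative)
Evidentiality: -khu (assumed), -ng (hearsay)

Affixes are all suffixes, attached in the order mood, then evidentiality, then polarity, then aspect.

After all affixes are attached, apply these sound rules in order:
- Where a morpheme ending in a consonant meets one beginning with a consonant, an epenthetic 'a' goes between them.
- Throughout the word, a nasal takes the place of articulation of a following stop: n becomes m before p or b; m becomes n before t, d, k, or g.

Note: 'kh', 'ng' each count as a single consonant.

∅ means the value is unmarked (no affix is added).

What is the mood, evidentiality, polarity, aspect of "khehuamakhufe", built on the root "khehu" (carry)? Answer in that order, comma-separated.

Segment: khehu-am-khu-fe.
mood: -am → imperative.
evidentiality: -khu → assumed.
polarity: ∅ → negative.
aspect: -fe → perfective.

imperative, assumed, negative, perfective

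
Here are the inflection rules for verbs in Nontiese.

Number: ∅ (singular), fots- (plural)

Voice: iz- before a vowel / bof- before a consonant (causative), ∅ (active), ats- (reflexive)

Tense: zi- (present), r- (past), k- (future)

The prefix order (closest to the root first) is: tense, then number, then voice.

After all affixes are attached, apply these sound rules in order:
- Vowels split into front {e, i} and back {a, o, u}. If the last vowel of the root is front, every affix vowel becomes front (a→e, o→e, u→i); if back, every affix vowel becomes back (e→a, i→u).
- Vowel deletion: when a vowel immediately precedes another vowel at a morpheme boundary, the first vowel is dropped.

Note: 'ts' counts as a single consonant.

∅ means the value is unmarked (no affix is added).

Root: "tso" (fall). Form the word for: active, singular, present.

zutso

Attach tense present zi- → zitso.
number = singular: zero marking, form stays zitso.
voice = active: zero marking, form stays zitso.
Apply vowel harmony: zitso → zutso.
Vowel deletion: no change.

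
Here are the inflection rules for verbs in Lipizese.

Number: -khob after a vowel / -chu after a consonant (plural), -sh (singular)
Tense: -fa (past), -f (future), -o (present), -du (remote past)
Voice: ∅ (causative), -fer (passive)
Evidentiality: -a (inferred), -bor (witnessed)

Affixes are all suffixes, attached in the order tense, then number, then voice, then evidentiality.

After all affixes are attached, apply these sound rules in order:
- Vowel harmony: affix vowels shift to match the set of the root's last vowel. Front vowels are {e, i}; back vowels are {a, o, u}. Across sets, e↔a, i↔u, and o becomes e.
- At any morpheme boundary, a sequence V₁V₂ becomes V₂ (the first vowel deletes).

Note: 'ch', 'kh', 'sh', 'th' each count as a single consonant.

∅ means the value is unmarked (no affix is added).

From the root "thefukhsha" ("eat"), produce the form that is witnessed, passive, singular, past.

Attach tense past -fa → thefukhshafa.
Attach number singular -sh → thefukhshafash.
Attach voice passive -fer → thefukhshafashfer.
Attach evidentiality witnessed -bor → thefukhshafashferbor.
Apply vowel harmony: thefukhshafashferbor → thefukhshafashfarbor.
Vowel deletion: no change.

thefukhshafashfarbor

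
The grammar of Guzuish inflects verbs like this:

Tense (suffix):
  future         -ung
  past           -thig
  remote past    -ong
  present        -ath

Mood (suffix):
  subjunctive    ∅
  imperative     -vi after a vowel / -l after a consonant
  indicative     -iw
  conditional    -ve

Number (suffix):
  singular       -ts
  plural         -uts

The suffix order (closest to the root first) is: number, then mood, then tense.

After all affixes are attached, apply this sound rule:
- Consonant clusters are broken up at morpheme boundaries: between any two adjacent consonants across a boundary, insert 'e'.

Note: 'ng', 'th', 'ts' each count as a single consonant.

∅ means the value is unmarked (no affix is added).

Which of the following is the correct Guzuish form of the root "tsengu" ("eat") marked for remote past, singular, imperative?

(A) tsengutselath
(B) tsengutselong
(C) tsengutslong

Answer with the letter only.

Attach number singular -ts → tsenguts.
Attach mood imperative -l (after consonant 'ts') → tsengutsl.
Attach tense remote past -ong → tsengutslong.
Apply epenthesis: tsengutslong → tsengutselong.
So the correct form is tsengutselong, option (B).
(C) tsengutslong is wrong: it fails to apply the sound rule(s).
(A) tsengutselath is wrong: it uses present instead of remote past for tense.

B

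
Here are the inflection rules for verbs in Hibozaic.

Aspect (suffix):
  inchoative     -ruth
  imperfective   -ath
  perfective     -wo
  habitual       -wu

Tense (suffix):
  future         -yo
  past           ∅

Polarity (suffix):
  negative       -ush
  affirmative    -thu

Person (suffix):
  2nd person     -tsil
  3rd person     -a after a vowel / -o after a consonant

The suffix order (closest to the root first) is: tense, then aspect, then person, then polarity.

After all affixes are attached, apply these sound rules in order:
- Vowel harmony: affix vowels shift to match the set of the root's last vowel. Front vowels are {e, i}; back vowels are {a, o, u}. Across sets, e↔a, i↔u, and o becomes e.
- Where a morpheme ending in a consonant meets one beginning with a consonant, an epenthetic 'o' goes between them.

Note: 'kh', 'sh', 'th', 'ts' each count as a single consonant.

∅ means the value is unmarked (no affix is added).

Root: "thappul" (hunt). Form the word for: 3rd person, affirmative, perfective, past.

tense = past: zero marking, form stays thappul.
Attach aspect perfective -wo → thappulwo.
Attach person 3rd person -a (after vowel 'o') → thappulwoa.
Attach polarity affirmative -thu → thappulwoathu.
Vowel harmony: no change.
Apply epenthesis: thappulwoathu → thappulowoathu.

thappulowoathu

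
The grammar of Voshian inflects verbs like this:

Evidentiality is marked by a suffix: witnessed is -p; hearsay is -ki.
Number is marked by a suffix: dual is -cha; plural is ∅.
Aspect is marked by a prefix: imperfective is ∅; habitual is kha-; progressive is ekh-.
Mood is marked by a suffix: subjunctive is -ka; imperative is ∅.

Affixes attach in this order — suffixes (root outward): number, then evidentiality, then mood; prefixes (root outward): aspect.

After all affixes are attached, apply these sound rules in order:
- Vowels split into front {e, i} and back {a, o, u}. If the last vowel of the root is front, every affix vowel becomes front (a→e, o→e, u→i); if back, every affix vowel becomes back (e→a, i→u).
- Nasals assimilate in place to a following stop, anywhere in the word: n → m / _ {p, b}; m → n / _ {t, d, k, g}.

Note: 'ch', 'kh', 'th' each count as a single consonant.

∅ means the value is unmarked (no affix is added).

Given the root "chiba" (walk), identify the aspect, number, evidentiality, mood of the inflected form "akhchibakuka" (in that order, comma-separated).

progressive, plural, hearsay, subjunctive

Segment: ekh-chiba-ki-ka.
aspect: ekh- → progressive.
number: ∅ → plural.
evidentiality: -ki → hearsay.
mood: -ka → subjunctive.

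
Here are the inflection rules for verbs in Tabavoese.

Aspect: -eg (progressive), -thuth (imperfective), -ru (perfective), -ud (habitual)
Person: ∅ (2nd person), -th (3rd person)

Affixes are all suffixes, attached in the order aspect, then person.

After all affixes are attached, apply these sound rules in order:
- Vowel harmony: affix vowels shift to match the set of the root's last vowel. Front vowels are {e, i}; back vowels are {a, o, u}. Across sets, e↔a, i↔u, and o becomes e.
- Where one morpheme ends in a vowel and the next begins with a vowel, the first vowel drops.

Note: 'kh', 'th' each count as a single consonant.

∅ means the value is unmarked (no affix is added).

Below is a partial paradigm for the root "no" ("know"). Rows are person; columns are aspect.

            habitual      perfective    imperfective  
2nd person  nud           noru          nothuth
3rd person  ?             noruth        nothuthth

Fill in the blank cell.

Attach aspect habitual -ud → noud.
Attach person 3rd person -th → noudth.
Vowel harmony: no change.
Apply vowel deletion: noudth → nudth.

nudth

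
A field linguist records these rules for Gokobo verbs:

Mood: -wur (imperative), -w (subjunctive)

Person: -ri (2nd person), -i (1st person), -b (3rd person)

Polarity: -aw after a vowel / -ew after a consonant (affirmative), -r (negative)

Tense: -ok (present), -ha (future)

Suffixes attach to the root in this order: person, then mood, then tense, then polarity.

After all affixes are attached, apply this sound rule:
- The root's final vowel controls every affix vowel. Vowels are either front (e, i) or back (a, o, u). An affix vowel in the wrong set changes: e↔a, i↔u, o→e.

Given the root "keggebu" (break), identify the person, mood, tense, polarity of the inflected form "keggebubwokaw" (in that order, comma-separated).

Segment: keggebu-b-w-ok-ew.
person: -b → 3rd person.
mood: -w → subjunctive.
tense: -ok → present.
polarity: -aw/ew → affirmative.

3rd person, subjunctive, present, affirmative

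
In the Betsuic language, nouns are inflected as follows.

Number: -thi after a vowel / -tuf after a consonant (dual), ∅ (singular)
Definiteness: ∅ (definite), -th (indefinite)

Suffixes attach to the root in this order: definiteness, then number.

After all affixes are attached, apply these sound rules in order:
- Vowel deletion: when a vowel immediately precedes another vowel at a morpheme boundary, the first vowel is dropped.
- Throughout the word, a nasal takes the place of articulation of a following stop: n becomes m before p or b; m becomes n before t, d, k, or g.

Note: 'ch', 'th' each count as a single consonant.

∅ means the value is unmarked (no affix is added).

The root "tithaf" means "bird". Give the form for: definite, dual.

definiteness = definite: zero marking, form stays tithaf.
Attach number dual -tuf (after consonant 'f') → tithaftuf.
Vowel deletion: no change.
Nasal assimilation: no change.

tithaftuf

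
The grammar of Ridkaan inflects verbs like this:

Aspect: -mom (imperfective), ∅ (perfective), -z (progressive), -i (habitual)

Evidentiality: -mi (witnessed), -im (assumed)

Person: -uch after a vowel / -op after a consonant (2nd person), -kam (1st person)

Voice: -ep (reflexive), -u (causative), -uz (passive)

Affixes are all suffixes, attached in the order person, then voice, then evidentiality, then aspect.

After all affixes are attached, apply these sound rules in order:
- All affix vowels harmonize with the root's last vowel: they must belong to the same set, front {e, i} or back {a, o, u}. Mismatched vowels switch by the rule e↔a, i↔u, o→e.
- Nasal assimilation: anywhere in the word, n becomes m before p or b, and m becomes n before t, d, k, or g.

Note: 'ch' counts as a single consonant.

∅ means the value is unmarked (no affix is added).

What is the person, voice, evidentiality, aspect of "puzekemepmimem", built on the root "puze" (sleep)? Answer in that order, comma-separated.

Segment: puze-kam-ep-mi-mom.
person: -kam → 1st person.
voice: -ep → reflexive.
evidentiality: -mi → witnessed.
aspect: -mom → imperfective.

1st person, reflexive, witnessed, imperfective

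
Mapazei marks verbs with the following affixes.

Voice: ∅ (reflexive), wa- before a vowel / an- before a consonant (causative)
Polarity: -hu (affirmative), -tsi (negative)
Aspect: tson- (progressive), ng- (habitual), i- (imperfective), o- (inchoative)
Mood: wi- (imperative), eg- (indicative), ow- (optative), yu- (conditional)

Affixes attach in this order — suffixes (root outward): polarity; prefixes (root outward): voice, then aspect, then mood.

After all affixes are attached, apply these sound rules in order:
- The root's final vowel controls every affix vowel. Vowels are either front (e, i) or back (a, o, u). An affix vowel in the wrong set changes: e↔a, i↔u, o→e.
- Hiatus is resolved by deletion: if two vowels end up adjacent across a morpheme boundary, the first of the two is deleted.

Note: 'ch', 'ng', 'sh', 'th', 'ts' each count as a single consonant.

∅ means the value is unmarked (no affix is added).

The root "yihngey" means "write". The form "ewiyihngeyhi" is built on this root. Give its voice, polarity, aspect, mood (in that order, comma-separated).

reflexive, affirmative, imperfective, optative

Segment: ow-i-yihngey-hu.
voice: ∅ → reflexive.
polarity: -hu → affirmative.
aspect: i- → imperfective.
mood: ow- → optative.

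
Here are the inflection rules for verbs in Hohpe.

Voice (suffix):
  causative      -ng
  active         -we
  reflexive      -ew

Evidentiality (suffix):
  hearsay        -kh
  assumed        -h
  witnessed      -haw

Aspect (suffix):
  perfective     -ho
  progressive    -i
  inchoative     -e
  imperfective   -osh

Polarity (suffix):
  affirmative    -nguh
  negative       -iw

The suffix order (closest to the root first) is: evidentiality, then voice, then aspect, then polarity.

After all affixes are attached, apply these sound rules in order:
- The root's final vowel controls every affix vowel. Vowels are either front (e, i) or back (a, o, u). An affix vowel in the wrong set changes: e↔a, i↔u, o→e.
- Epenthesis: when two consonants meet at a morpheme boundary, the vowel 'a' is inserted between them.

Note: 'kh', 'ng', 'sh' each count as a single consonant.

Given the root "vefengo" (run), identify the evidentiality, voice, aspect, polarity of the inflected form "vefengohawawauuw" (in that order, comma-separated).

witnessed, active, progressive, negative

Segment: vefengo-haw-we-i-iw.
evidentiality: -haw → witnessed.
voice: -we → active.
aspect: -i → progressive.
polarity: -iw → negative.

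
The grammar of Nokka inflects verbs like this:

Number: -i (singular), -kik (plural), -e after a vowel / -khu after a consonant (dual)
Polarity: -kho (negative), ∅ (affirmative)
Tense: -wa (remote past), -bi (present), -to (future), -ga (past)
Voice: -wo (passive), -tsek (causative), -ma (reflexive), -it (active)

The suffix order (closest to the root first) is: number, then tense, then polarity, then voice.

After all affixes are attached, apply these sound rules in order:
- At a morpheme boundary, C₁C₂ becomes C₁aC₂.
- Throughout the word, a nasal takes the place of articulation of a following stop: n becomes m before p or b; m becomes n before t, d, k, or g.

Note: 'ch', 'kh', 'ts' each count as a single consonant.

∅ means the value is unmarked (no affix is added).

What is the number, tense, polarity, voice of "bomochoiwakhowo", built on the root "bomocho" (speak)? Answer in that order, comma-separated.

Segment: bomocho-i-wa-kho-wo.
number: -i → singular.
tense: -wa → remote past.
polarity: -kho → negative.
voice: -wo → passive.

singular, remote past, negative, passive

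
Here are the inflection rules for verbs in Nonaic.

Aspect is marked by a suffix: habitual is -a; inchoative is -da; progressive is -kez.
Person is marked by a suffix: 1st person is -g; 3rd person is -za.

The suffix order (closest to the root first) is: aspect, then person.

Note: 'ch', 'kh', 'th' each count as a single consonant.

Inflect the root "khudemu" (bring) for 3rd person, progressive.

khudemukezza

Attach aspect progressive -kez → khudemukez.
Attach person 3rd person -za → khudemukezza.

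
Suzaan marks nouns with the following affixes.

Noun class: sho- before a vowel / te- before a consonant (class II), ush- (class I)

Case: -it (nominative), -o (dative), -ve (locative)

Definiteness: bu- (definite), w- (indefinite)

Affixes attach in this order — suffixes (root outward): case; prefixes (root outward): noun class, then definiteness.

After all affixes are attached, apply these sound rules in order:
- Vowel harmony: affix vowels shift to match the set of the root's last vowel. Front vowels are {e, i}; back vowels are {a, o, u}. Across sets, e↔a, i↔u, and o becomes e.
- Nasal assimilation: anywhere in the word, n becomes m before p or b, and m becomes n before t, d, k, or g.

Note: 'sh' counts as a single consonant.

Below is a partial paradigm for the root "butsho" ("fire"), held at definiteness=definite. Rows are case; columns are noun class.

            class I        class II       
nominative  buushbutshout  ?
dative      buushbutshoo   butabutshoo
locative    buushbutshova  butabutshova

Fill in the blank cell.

Attach case nominative -it → butshoit.
Attach noun class class II te- (before consonant 'b') → tebutshoit.
Attach definiteness definite bu- → butebutshoit.
Apply vowel harmony: butebutshoit → butabutshout.
Nasal assimilation: no change.

butabutshout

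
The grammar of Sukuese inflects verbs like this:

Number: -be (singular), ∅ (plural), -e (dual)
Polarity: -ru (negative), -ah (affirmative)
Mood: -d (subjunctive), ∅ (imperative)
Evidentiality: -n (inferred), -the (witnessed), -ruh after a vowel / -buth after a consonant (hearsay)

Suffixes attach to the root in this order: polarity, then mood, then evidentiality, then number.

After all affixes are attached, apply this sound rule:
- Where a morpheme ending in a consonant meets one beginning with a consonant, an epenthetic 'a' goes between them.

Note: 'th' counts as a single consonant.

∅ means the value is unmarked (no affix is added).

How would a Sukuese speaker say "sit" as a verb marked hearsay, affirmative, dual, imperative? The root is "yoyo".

yoyoahabuthe

Attach polarity affirmative -ah → yoyoah.
mood = imperative: zero marking, form stays yoyoah.
Attach evidentiality hearsay -buth (after consonant 'h') → yoyoahbuth.
Attach number dual -e → yoyoahbuthe.
Apply epenthesis: yoyoahbuthe → yoyoahabuthe.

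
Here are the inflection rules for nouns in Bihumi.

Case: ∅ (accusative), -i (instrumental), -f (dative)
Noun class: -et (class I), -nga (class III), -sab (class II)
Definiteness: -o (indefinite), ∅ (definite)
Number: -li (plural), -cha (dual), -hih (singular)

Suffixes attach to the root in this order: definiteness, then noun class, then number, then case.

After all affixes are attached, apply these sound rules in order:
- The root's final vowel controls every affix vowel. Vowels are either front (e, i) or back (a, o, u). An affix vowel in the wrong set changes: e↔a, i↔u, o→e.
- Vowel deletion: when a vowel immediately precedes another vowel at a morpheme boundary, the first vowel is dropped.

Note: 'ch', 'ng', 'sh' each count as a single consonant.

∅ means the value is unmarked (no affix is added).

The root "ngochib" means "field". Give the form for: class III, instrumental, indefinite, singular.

ngochibengehihi

Attach definiteness indefinite -o → ngochibo.
Attach noun class class III -nga → ngochibonga.
Attach number singular -hih → ngochibongahih.
Attach case instrumental -i → ngochibongahihi.
Apply vowel harmony: ngochibongahihi → ngochibengehihi.
Vowel deletion: no change.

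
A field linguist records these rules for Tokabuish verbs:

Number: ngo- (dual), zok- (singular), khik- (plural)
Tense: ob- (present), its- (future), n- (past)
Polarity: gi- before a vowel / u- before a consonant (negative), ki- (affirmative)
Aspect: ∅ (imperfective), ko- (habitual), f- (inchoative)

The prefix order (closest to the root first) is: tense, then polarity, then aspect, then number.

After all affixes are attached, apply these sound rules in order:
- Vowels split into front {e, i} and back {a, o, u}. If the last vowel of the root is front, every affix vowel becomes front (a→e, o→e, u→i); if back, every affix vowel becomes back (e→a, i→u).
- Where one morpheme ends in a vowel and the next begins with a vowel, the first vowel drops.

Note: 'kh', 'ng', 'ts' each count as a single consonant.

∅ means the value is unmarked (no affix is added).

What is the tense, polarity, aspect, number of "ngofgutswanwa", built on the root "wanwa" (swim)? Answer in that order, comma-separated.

Segment: ngo-f-gi-its-wanwa.
tense: its- → future.
polarity: gi/u- → negative.
aspect: f- → inchoative.
number: ngo- → dual.

future, negative, inchoative, dual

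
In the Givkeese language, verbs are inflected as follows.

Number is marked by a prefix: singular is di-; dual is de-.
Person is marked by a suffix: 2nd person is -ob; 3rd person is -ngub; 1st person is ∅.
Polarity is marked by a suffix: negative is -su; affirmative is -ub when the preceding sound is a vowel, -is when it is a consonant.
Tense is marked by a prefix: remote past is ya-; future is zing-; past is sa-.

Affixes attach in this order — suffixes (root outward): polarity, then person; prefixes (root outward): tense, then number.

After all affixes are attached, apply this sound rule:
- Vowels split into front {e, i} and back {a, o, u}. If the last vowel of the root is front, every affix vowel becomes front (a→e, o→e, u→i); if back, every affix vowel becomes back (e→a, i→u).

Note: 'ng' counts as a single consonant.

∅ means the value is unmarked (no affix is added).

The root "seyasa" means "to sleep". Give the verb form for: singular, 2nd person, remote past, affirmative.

duyaseyasaubob

Attach tense remote past ya- → yaseyasa.
Attach polarity affirmative -ub (after vowel 'a') → yaseyasaub.
Attach person 2nd person -ob → yaseyasaubob.
Attach number singular di- → diyaseyasaubob.
Apply vowel harmony: diyaseyasaubob → duyaseyasaubob.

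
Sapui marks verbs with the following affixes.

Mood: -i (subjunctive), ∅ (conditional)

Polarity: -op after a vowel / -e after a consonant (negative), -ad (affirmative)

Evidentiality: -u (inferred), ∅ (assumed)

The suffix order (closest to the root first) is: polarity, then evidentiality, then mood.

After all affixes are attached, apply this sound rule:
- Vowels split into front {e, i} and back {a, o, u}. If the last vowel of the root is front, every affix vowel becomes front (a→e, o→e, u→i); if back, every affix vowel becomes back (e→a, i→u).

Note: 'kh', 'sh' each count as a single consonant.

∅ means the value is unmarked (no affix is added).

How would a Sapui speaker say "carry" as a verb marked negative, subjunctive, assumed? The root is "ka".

kaopu

Attach polarity negative -op (after vowel 'a') → kaop.
evidentiality = assumed: zero marking, form stays kaop.
Attach mood subjunctive -i → kaopi.
Apply vowel harmony: kaopi → kaopu.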